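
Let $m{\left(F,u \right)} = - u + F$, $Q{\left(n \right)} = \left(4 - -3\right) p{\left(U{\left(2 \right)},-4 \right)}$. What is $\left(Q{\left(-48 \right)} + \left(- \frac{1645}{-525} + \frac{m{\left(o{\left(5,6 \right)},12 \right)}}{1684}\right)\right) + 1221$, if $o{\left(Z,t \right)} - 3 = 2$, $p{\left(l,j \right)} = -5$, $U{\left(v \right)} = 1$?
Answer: $\frac{30037403}{25260} \approx 1189.1$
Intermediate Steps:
$Q{\left(n \right)} = -35$ ($Q{\left(n \right)} = \left(4 - -3\right) \left(-5\right) = \left(4 + 3\right) \left(-5\right) = 7 \left(-5\right) = -35$)
$o{\left(Z,t \right)} = 5$ ($o{\left(Z,t \right)} = 3 + 2 = 5$)
$m{\left(F,u \right)} = F - u$
$\left(Q{\left(-48 \right)} + \left(- \frac{1645}{-525} + \frac{m{\left(o{\left(5,6 \right)},12 \right)}}{1684}\right)\right) + 1221 = \left(-35 + \left(- \frac{1645}{-525} + \frac{5 - 12}{1684}\right)\right) + 1221 = \left(-35 + \left(\left(-1645\right) \left(- \frac{1}{525}\right) + \left(5 - 12\right) \frac{1}{1684}\right)\right) + 1221 = \left(-35 + \left(\frac{47}{15} - \frac{7}{1684}\right)\right) + 1221 = \left(-35 + \frac{79043}{25260}\right) + 1221 = - \frac{805057}{25260} + 1221 = \frac{30037403}{25260}$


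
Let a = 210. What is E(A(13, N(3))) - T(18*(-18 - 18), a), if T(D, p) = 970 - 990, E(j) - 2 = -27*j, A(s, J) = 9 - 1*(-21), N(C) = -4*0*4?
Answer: -788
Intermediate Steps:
N(C) = 0 (N(C) = 0*4 = 0)
A(s, J) = 30 (A(s, J) = 9 + 21 = 30)
E(j) = 2 - 27*j
T(D, p) = -20
E(A(13, N(3))) - T(18*(-18 - 18), a) = (2 - 27*30) - 1*(-20) = (2 - 810) + 20 = -808 + 20 = -788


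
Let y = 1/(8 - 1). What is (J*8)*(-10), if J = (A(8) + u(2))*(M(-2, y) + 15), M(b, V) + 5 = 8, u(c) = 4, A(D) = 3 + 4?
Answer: -15840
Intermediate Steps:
A(D) = 7
y = ⅐ (y = 1/7 = ⅐ ≈ 0.14286)
M(b, V) = 3 (M(b, V) = -5 + 8 = 3)
J = 198 (J = (7 + 4)*(3 + 15) = 11*18 = 198)
(J*8)*(-10) = (198*8)*(-10) = 1584*(-10) = -15840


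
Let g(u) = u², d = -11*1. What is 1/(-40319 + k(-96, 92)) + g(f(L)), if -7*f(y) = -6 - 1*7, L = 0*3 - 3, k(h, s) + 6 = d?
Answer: 6816735/1976464 ≈ 3.4490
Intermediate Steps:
d = -11
k(h, s) = -17 (k(h, s) = -6 - 11 = -17)
L = -3 (L = 0 - 3 = -3)
f(y) = 13/7 (f(y) = -(-6 - 1*7)/7 = -(-6 - 7)/7 = -⅐*(-13) = 13/7)
1/(-40319 + k(-96, 92)) + g(f(L)) = 1/(-40319 - 17) + (13/7)² = 1/(-40336) + 169/49 = -1/40336 + 169/49 = 6816735/1976464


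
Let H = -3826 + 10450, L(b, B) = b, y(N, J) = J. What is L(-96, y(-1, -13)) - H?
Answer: -6720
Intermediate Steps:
H = 6624
L(-96, y(-1, -13)) - H = -96 - 1*6624 = -96 - 6624 = -6720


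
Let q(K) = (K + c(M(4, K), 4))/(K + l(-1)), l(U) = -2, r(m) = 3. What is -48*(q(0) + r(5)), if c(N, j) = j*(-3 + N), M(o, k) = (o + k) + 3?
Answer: 240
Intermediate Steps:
M(o, k) = 3 + k + o (M(o, k) = (k + o) + 3 = 3 + k + o)
q(K) = (16 + 5*K)/(-2 + K) (q(K) = (K + 4*(-3 + (3 + K + 4)))/(K - 2) = (K + 4*(-3 + (7 + K)))/(-2 + K) = (K + 4*(4 + K))/(-2 + K) = (K + (16 + 4*K))/(-2 + K) = (16 + 5*K)/(-2 + K))
-48*(q(0) + r(5)) = -48*((16 + 5*0)/(-2 + 0) + 3) = -48*((16 + 0)/(-2) + 3) = -48*(-1/2*16 + 3) = -48*(-8 + 3) = -48*(-5) = 240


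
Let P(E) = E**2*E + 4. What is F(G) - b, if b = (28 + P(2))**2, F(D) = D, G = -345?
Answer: -1945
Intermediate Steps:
P(E) = 4 + E**3 (P(E) = E**3 + 4 = 4 + E**3)
b = 1600 (b = (28 + (4 + 2**3))**2 = (28 + (4 + 8))**2 = (28 + 12)**2 = 40**2 = 1600)
F(G) - b = -345 - 1*1600 = -345 - 1600 = -1945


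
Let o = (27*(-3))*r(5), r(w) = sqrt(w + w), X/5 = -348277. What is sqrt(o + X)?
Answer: sqrt(-1741385 - 81*sqrt(10)) ≈ 1319.7*I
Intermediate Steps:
X = -1741385 (X = 5*(-348277) = -1741385)
r(w) = sqrt(2)*sqrt(w) (r(w) = sqrt(2*w) = sqrt(2)*sqrt(w))
o = -81*sqrt(10) (o = (27*(-3))*(sqrt(2)*sqrt(5)) = -81*sqrt(10) ≈ -256.14)
sqrt(o + X) = sqrt(-81*sqrt(10) - 1741385) = sqrt(-1741385 - 81*sqrt(10))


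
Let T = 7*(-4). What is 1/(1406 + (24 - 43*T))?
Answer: 1/2634 ≈ 0.00037965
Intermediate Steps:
T = -28
1/(1406 + (24 - 43*T)) = 1/(1406 + (24 - 43*(-28))) = 1/(1406 + (24 + 1204)) = 1/(1406 + 1228) = 1/2634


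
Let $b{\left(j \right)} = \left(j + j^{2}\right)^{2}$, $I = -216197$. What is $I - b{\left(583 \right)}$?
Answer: $-115921398981$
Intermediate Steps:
$I - b{\left(583 \right)} = -216197 - 583^{2} \left(1 + 583\right)^{2} = -216197 - 339889 \cdot 584^{2} = -216197 - 339889 \cdot 341056 = -216197 - 115921182784 = -115921398981$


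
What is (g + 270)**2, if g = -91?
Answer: 32041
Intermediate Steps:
(g + 270)**2 = (-91 + 270)**2 = 179**2 = 32041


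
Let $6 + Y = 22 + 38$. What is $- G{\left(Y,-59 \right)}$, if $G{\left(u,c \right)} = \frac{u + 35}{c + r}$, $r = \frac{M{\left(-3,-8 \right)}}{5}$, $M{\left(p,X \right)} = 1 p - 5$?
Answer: $\frac{445}{303} \approx 1.4686$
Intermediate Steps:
$M{\left(p,X \right)} = -5 + p$ ($M{\left(p,X \right)} = p - 5 = -5 + p$)
$Y = 54$ ($Y = -6 + \left(22 + 38\right) = -6 + 60 = 54$)
$r = - \frac{8}{5}$ ($r = \frac{-5 - 3}{5} = \left(-8\right) \frac{1}{5} = - \frac{8}{5} \approx -1.6$)
$G{\left(u,c \right)} = \frac{35 + u}{- \frac{8}{5} + c}$ ($G{\left(u,c \right)} = \frac{u + 35}{c - \frac{8}{5}} = \frac{35 + u}{- \frac{8}{5} + c}$)
$- G{\left(Y,-59 \right)} = - \frac{5 \left(35 + 54\right)}{-8 + 5 \left(-59\right)} = - \frac{5 \cdot 89}{-8 - 295} = - \frac{5 \cdot 89}{-303} = - \frac{5 \left(-1\right) 89}{303} = \left(-1\right) \left(- \frac{445}{303}\right) = \frac{445}{303}$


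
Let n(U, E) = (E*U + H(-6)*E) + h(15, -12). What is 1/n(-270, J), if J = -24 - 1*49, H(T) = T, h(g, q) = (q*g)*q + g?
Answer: 1/22323 ≈ 4.4797e-5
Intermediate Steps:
h(g, q) = g + g*q² (h(g, q) = (g*q)*q + g = g*q² + g = g + g*q²)
J = -73 (J = -24 - 49 = -73)
n(U, E) = 2175 - 6*E + E*U (n(U, E) = (E*U - 6*E) + 15*(1 + (-12)²) = (-6*E + E*U) + 15*(1 + 144) = (-6*E + E*U) + 15*145 = (-6*E + E*U) + 2175 = 2175 - 6*E + E*U)
1/n(-270, J) = 1/(2175 - 6*(-73) - 73*(-270)) = 1/(2175 + 438 + 19710) = 1/22323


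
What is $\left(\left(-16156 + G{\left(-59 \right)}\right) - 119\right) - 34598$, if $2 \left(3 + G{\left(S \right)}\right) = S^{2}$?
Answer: $- \frac{98271}{2} \approx -49136.0$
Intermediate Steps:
$G{\left(S \right)} = -3 + \frac{S^{2}}{2}$
$\left(\left(-16156 + G{\left(-59 \right)}\right) - 119\right) - 34598 = \left(\left(-16156 - \left(3 - \frac{\left(-59\right)^{2}}{2}\right)\right) - 119\right) - 34598 = \left(\left(-16156 + \left(-3 + \frac{1}{2} \cdot 3481\right)\right) - 119\right) - 34598 = \left(\left(-16156 + \left(-3 + \frac{3481}{2}\right)\right) - 119\right) - 34598 = \left(\left(-16156 + \frac{3475}{2}\right) - 119\right) - 34598 = \left(- \frac{28837}{2} - 119\right) - 34598 = - \frac{29075}{2} - 34598 = - \frac{98271}{2}$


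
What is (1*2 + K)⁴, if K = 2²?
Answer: 1296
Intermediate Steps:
K = 4
(1*2 + K)⁴ = (1*2 + 4)⁴ = (2 + 4)⁴ = 6⁴ = 1296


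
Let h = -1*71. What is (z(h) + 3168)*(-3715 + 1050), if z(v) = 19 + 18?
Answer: -8541325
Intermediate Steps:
h = -71
z(v) = 37
(z(h) + 3168)*(-3715 + 1050) = (37 + 3168)*(-3715 + 1050) = 3205*(-2665) = -8541325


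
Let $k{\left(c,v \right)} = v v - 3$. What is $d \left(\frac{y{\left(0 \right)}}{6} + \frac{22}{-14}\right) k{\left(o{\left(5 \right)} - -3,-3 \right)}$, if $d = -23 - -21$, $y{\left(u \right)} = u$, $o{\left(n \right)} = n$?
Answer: $\frac{132}{7} \approx 18.857$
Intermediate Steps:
$d = -2$ ($d = -23 + 21 = -2$)
$k{\left(c,v \right)} = -3 + v^{2}$ ($k{\left(c,v \right)} = v^{2} - 3 = -3 + v^{2}$)
$d \left(\frac{y{\left(0 \right)}}{6} + \frac{22}{-14}\right) k{\left(o{\left(5 \right)} - -3,-3 \right)} = - 2 \left(\frac{0}{6} + \frac{22}{-14}\right) \left(-3 + \left(-3\right)^{2}\right) = - 2 \left(0 \cdot \frac{1}{6} + 22 \left(- \frac{1}{14}\right)\right) \left(-3 + 9\right) = - 2 \left(0 - \frac{11}{7}\right) 6 = \left(-2\right) \left(- \frac{11}{7}\right) 6 = \frac{22}{7} \cdot 6 = \frac{132}{7}$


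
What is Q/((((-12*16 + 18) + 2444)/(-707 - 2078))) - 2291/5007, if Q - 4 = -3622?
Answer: 5044598234/1136589 ≈ 4438.4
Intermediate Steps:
Q = -3618 (Q = 4 - 3622 = -3618)
Q/((((-12*16 + 18) + 2444)/(-707 - 2078))) - 2291/5007 = -3618*(-707 - 2078)/((-12*16 + 18) + 2444) - 2291/5007 = -3618*(-2785/((-192 + 18) + 2444)) - 2291*1/5007 = -3618*(-2785/(-174 + 2444)) - 2291/5007 = -3618/(2270*(-1/2785)) - 2291/5007 = -3618/(-454/557) - 2291/5007 = -3618*(-557/454) - 2291/5007 = 1007613/227 - 2291/5007 = 5044598234/1136589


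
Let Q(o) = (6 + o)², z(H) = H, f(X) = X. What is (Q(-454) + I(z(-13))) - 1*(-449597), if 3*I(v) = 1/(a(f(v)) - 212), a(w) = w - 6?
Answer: 450658592/693 ≈ 6.5030e+5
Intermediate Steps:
a(w) = -6 + w
I(v) = 1/(3*(-218 + v)) (I(v) = 1/(3*((-6 + v) - 212)) = 1/(3*(-218 + v)))
(Q(-454) + I(z(-13))) - 1*(-449597) = ((6 - 454)² + 1/(3*(-218 - 13))) - 1*(-449597) = ((-448)² + (⅓)/(-231)) + 449597 = (200704 + (⅓)*(-1/231)) + 449597 = (200704 - 1/693) + 449597 = 139087871/693 + 449597 = 450658592/693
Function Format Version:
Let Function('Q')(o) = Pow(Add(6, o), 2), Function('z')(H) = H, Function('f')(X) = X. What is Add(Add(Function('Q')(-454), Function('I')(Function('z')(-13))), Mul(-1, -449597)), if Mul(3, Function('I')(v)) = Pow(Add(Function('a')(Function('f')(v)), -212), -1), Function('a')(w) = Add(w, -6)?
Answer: Rational(450658592, 693) ≈ 6.5030e+5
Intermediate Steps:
Function('a')(w) = Add(-6, w)
Function('I')(v) = Mul(Rational(1, 3), Pow(Add(-218, v), -1)) (Function('I')(v) = Mul(Rational(1, 3), Pow(Add(Add(-6, v), -212), -1)) = Mul(Rational(1, 3), Pow(Add(-218, v), -1)))
Add(Add(Function('Q')(-454), Function('I')(Function('z')(-13))), Mul(-1, -449597)) = Add(Add(Pow(Add(6, -454), 2), Mul(Rational(1, 3), Pow(Add(-218, -13), -1))), Mul(-1, -449597)) = Add(Add(Pow(-448, 2), Mul(Rational(1, 3), Pow(-231, -1))), 449597) = Add(Add(200704, Mul(Rational(1, 3), Rational(-1, 231))), 449597) = Add(Add(200704, Rational(-1, 693)), 449597) = Add(Rational(139087871, 693), 449597) = Rational(450658592, 693)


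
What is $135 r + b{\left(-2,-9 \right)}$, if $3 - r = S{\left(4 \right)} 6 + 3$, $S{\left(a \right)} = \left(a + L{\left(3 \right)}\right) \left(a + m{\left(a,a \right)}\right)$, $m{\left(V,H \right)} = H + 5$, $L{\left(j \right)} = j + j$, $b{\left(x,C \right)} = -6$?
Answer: $-105306$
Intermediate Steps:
$L{\left(j \right)} = 2 j$
$m{\left(V,H \right)} = 5 + H$
$S{\left(a \right)} = \left(5 + 2 a\right) \left(6 + a\right)$ ($S{\left(a \right)} = \left(a + 2 \cdot 3\right) \left(a + \left(5 + a\right)\right) = \left(a + 6\right) \left(5 + 2 a\right) = \left(6 + a\right) \left(5 + 2 a\right) = \left(5 + 2 a\right) \left(6 + a\right)$)
$r = -780$ ($r = 3 - \left(\left(30 + 2 \cdot 4^{2} + 17 \cdot 4\right) 6 + 3\right) = 3 - \left(\left(30 + 2 \cdot 16 + 68\right) 6 + 3\right) = 3 - \left(\left(30 + 32 + 68\right) 6 + 3\right) = 3 - \left(130 \cdot 6 + 3\right) = 3 - \left(780 + 3\right) = 3 - 783 = -780$)
$135 r + b{\left(-2,-9 \right)} = 135 \left(-780\right) - 6 = -105300 - 6 = -105306$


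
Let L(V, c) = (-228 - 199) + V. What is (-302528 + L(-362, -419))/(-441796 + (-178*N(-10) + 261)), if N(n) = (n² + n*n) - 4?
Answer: 303317/476423 ≈ 0.63665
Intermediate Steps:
N(n) = -4 + 2*n² (N(n) = (n² + n²) - 4 = 2*n² - 4 = -4 + 2*n²)
L(V, c) = -427 + V
(-302528 + L(-362, -419))/(-441796 + (-178*N(-10) + 261)) = (-302528 + (-427 - 362))/(-441796 + (-178*(-4 + 2*(-10)²) + 261)) = (-302528 - 789)/(-441796 + (-178*(-4 + 2*100) + 261)) = -303317/(-441796 + (-178*(-4 + 200) + 261)) = -303317/(-441796 + (-178*196 + 261)) = -303317/(-441796 + (-34888 + 261)) = -303317/(-441796 - 34627) = -303317/(-476423) = -303317*(-1/476423) = 303317/476423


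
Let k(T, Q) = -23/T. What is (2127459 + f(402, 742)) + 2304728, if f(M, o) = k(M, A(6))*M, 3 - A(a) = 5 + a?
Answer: 4432164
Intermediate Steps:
A(a) = -2 - a (A(a) = 3 - (5 + a) = 3 + (-5 - a) = -2 - a)
f(M, o) = -23 (f(M, o) = (-23/M)*M = -23)
(2127459 + f(402, 742)) + 2304728 = (2127459 - 23) + 2304728 = 2127436 + 2304728 = 4432164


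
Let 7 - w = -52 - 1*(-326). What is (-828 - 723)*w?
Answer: 414117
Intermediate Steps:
w = -267 (w = 7 - (-52 - 1*(-326)) = 7 - (-52 + 326) = 7 - 1*274 = 7 - 274 = -267)
(-828 - 723)*w = (-828 - 723)*(-267) = -1551*(-267) = 414117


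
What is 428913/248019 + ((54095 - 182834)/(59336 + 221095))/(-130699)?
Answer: 1746730355073182/1010045011520679 ≈ 1.7294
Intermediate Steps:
428913/248019 + ((54095 - 182834)/(59336 + 221095))/(-130699) = 428913*(1/248019) - 128739/280431*(-1/130699) = 142971/82673 - 128739*1/280431*(-1/130699) = 142971/82673 - 42913/93477*(-1/130699) = 142971/82673 + 42913/12217350423 = 1746730355073182/1010045011520679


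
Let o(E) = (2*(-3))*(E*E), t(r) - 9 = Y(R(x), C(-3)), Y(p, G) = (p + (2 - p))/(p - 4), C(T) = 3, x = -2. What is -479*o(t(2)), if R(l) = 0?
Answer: 415293/2 ≈ 2.0765e+5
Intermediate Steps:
Y(p, G) = 2/(-4 + p)
t(r) = 17/2 (t(r) = 9 + 2/(-4 + 0) = 9 + 2/(-4) = 9 + 2*(-¼) = 9 - ½ = 17/2)
o(E) = -6*E²
-479*o(t(2)) = -(-2874)*(17/2)² = -(-2874)*289/4 = -479*(-867/2) = 415293/2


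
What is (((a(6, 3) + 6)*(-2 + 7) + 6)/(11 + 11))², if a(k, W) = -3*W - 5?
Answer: 289/121 ≈ 2.3884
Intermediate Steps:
a(k, W) = -5 - 3*W
(((a(6, 3) + 6)*(-2 + 7) + 6)/(11 + 11))² = ((((-5 - 3*3) + 6)*(-2 + 7) + 6)/(11 + 11))² = ((((-5 - 9) + 6)*5 + 6)/22)² = (((-14 + 6)*5 + 6)*(1/22))² = ((-8*5 + 6)*(1/22))² = ((-40 + 6)*(1/22))² = (-34*1/22)² = (-17/11)² = 289/121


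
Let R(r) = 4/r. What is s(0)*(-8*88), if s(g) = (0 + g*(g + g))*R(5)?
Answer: 0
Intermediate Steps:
s(g) = 8*g²/5 (s(g) = (0 + g*(g + g))*(4/5) = (0 + g*(2*g))*(4*(⅕)) = (0 + 2*g²)*(⅘) = (2*g²)*(⅘) = 8*g²/5)
s(0)*(-8*88) = ((8/5)*0²)*(-8*88) = ((8/5)*0)*(-704) = 0*(-704) = 0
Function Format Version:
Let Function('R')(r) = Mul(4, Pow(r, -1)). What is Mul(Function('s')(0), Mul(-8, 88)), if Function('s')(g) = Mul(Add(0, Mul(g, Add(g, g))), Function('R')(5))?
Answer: 0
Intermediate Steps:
Function('s')(g) = Mul(Rational(8, 5), Pow(g, 2)) (Function('s')(g) = Mul(Add(0, Mul(g, Add(g, g))), Mul(4, Pow(5, -1))) = Mul(Add(0, Mul(g, Mul(2, g))), Mul(4, Rational(1, 5))) = Mul(Add(0, Mul(2, Pow(g, 2))), Rational(4, 5)) = Mul(Mul(2, Pow(g, 2)), Rational(4, 5)) = Mul(Rational(8, 5), Pow(g, 2)))
Mul(Function('s')(0), Mul(-8, 88)) = Mul(Mul(Rational(8, 5), Pow(0, 2)), Mul(-8, 88)) = Mul(Mul(Rational(8, 5), 0), -704) = Mul(0, -704) = 0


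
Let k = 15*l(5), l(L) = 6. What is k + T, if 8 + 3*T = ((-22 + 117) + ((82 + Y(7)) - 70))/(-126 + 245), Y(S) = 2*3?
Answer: 31291/357 ≈ 87.650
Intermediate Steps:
Y(S) = 6
k = 90 (k = 15*6 = 90)
T = -839/357 (T = -8/3 + (((-22 + 117) + ((82 + 6) - 70))/(-126 + 245))/3 = -8/3 + ((95 + (88 - 70))/119)/3 = -8/3 + ((95 + 18)*(1/119))/3 = -8/3 + (113*(1/119))/3 = -8/3 + (1/3)*(113/119) = -8/3 + 113/357 = -839/357 ≈ -2.3501)
k + T = 90 - 839/357 = 31291/357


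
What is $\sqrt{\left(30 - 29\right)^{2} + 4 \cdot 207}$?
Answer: $\sqrt{829} \approx 28.792$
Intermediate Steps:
$\sqrt{\left(30 - 29\right)^{2} + 4 \cdot 207} = \sqrt{1^{2} + 828} = \sqrt{1 + 828} = \sqrt{829}$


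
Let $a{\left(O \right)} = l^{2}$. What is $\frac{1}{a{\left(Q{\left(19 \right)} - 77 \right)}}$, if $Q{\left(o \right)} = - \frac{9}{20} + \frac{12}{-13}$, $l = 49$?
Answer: $\frac{1}{2401} \approx 0.00041649$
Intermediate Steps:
$Q{\left(o \right)} = - \frac{357}{260}$ ($Q{\left(o \right)} = \left(-9\right) \frac{1}{20} + 12 \left(- \frac{1}{13}\right) = - \frac{9}{20} - \frac{12}{13} = - \frac{357}{260}$)
$a{\left(O \right)} = 2401$ ($a{\left(O \right)} = 49^{2} = 2401$)
$\frac{1}{a{\left(Q{\left(19 \right)} - 77 \right)}} = \frac{1}{2401}$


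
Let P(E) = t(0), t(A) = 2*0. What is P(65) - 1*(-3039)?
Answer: 3039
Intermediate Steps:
t(A) = 0
P(E) = 0
P(65) - 1*(-3039) = 0 - 1*(-3039) = 0 + 3039 = 3039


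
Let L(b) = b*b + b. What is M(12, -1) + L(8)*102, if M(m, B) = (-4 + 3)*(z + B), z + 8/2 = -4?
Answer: 7353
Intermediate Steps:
z = -8 (z = -4 - 4 = -8)
M(m, B) = 8 - B (M(m, B) = (-4 + 3)*(-8 + B) = -(-8 + B) = 8 - B)
L(b) = b + b² (L(b) = b² + b = b + b²)
M(12, -1) + L(8)*102 = (8 - 1*(-1)) + (8*(1 + 8))*102 = (8 + 1) + (8*9)*102 = 9 + 72*102 = 9 + 7344 = 7353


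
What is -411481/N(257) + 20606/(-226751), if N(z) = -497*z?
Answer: 12953106351/4137525497 ≈ 3.1306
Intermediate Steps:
-411481/N(257) + 20606/(-226751) = -411481/((-497*257)) + 20606/(-226751) = -411481/(-127729) + 20606*(-1/226751) = -411481*(-1/127729) - 20606/226751 = 58783/18247 - 20606/226751 = 12953106351/4137525497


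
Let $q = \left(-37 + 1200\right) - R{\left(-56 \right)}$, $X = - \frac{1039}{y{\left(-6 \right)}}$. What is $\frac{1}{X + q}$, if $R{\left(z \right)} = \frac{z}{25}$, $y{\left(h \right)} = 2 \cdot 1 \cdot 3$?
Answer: $\frac{150}{148811} \approx 0.001008$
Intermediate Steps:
$y{\left(h \right)} = 6$ ($y{\left(h \right)} = 2 \cdot 3 = 6$)
$R{\left(z \right)} = \frac{z}{25}$ ($R{\left(z \right)} = z \frac{1}{25} = \frac{z}{25}$)
$X = - \frac{1039}{6} \approx -173.17$
$q = \frac{29131}{25}$ ($q = \left(-37 + 1200\right) - \frac{1}{25} \left(-56\right) = 1163 - - \frac{56}{25} = 1163 + \frac{56}{25} = \frac{29131}{25} \approx 1165.2$)
$\frac{1}{X + q} = \frac{1}{- \frac{1039}{6} + \frac{29131}{25}} = \frac{1}{\frac{148811}{150}} = \frac{150}{148811}$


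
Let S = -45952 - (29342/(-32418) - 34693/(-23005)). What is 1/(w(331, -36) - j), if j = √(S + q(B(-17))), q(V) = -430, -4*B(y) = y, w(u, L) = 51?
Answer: 19017290295/18265399940717 + 6*I*√179146998468688245590/18265399940717 ≈ 0.0010412 + 0.0043967*I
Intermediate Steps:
B(y) = -y/4
S = -17135176276322/372888045 (S = -45952 - (29342*(-1/32418) - 34693*(-1/23005)) = -45952 - (-14671/16209 + 34693/23005) = -45952 - 1*224832482/372888045 = -45952 - 224832482/372888045 = -17135176276322/372888045 ≈ -45953.)
j = 2*I*√179146998468688245590/124296015 (j = √(-17135176276322/372888045 - 430) = √(-17295518135672/372888045) = 2*I*√179146998468688245590/124296015 ≈ 215.37*I)
1/(w(331, -36) - j) = 1/(51 - 2*I*√179146998468688245590/124296015)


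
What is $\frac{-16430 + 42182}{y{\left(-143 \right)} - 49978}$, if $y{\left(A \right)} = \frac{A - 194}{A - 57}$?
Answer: $- \frac{5150400}{9995263} \approx -0.51528$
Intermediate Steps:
$y{\left(A \right)} = \frac{-194 + A}{-57 + A}$
$\frac{-16430 + 42182}{y{\left(-143 \right)} - 49978} = \frac{-16430 + 42182}{\frac{-194 - 143}{-57 - 143} - 49978} = \frac{25752}{\frac{1}{-200} \left(-337\right) - 49978} = \frac{25752}{\left(- \frac{1}{200}\right) \left(-337\right) - 49978} = \frac{25752}{\frac{337}{200} - 49978} = \frac{25752}{- \frac{9995263}{200}} = 25752 \left(- \frac{200}{9995263}\right) = - \frac{5150400}{9995263}$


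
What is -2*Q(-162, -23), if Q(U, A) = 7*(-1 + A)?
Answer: 336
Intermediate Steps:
Q(U, A) = -7 + 7*A
-2*Q(-162, -23) = -2*(-7 + 7*(-23)) = -2*(-7 - 161) = -2*(-168) = 336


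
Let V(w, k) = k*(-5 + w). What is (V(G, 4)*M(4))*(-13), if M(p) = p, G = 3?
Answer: 416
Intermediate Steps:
(V(G, 4)*M(4))*(-13) = ((4*(-5 + 3))*4)*(-13) = ((4*(-2))*4)*(-13) = -8*4*(-13) = -32*(-13) = 416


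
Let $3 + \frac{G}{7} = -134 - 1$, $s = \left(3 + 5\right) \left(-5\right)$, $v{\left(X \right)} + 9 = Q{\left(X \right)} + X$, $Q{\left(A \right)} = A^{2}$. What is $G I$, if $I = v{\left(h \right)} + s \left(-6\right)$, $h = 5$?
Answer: $-252126$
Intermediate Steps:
$v{\left(X \right)} = -9 + X + X^{2}$ ($v{\left(X \right)} = -9 + \left(X^{2} + X\right) = -9 + \left(X + X^{2}\right) = -9 + X + X^{2}$)
$s = -40$ ($s = 8 \left(-5\right) = -40$)
$G = -966$ ($G = -21 + 7 \left(-134 - 1\right) = -21 + 7 \left(-135\right) = -21 - 945 = -966$)
$I = 261$ ($I = \left(-9 + 5 + 5^{2}\right) - -240 = \left(-9 + 5 + 25\right) + 240 = 21 + 240 = 261$)
$G I = \left(-966\right) 261 = -252126$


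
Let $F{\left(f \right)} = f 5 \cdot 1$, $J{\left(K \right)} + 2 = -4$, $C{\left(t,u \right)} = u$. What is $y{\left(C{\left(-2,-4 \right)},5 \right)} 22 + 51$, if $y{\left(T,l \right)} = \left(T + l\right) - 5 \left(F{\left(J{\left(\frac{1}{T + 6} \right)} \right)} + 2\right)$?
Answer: $3153$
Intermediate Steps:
$J{\left(K \right)} = -6$ ($J{\left(K \right)} = -2 - 4 = -6$)
$F{\left(f \right)} = 5 f$ ($F{\left(f \right)} = 5 f 1 = 5 f$)
$y{\left(T,l \right)} = 140 + T + l$ ($y{\left(T,l \right)} = \left(T + l\right) - 5 \left(5 \left(-6\right) + 2\right) = \left(T + l\right) - 5 \left(-30 + 2\right) = \left(T + l\right) - -140 = \left(T + l\right) + 140 = 140 + T + l$)
$y{\left(C{\left(-2,-4 \right)},5 \right)} 22 + 51 = \left(140 - 4 + 5\right) 22 + 51 = 141 \cdot 22 + 51 = 3102 + 51 = 3153$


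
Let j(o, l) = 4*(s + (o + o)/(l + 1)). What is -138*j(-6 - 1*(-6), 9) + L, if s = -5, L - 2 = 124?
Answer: 2886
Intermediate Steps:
L = 126 (L = 2 + 124 = 126)
j(o, l) = -20 + 8*o/(1 + l) (j(o, l) = 4*(-5 + (o + o)/(l + 1)) = 4*(-5 + (2*o)/(1 + l)) = 4*(-5 + 2*o/(1 + l)) = -20 + 8*o/(1 + l))
-138*j(-6 - 1*(-6), 9) + L = -552*(-5 - 5*9 + 2*(-6 - 1*(-6)))/(1 + 9) + 126 = -552*(-5 - 45 + 2*(-6 + 6))/10 + 126 = -552*(-5 - 45 + 2*0)/10 + 126 = -552*(-5 - 45 + 0)/10 + 126 = -552*(-50)/10 + 126 = -138*(-20) + 126 = 2760 + 126 = 2886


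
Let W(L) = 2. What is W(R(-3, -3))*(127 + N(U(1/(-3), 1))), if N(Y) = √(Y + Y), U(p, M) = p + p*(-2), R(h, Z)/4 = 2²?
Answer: 254 + 2*√6/3 ≈ 255.63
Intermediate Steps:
R(h, Z) = 16 (R(h, Z) = 4*2² = 4*4 = 16)
U(p, M) = -p (U(p, M) = p - 2*p = -p)
N(Y) = √2*√Y (N(Y) = √(2*Y) = √2*√Y)
W(R(-3, -3))*(127 + N(U(1/(-3), 1))) = 2*(127 + √2*√(-1/(-3))) = 2*(127 + √2*√(-1*(-⅓))) = 2*(127 + √2*√(⅓)) = 2*(127 + √2*(√3/3)) = 2*(127 + √6/3) = 254 + 2*√6/3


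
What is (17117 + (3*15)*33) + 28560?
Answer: 47162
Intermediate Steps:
(17117 + (3*15)*33) + 28560 = (17117 + 45*33) + 28560 = (17117 + 1485) + 28560 = 18602 + 28560 = 47162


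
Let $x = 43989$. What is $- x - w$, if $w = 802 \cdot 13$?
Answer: $-54415$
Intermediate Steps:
$w = 10426$
$- x - w = \left(-1\right) 43989 - 10426 = -43989 - 10426 = -54415$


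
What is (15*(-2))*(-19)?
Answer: 570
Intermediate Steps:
(15*(-2))*(-19) = -30*(-19) = 570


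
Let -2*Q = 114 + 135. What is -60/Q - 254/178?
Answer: -6981/7387 ≈ -0.94504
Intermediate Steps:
Q = -249/2 (Q = -(114 + 135)/2 = -½*249 = -249/2 ≈ -124.50)
-60/Q - 254/178 = -60/(-249/2) - 254/178 = -60*(-2/249) - 254*1/178 = 40/83 - 127/89 = -6981/7387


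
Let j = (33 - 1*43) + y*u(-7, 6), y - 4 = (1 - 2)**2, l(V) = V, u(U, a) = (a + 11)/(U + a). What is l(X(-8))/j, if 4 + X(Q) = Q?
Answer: 12/95 ≈ 0.12632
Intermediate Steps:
X(Q) = -4 + Q
u(U, a) = (11 + a)/(U + a)
y = 5 (y = 4 + (1 - 2)**2 = 4 + (-1)**2 = 4 + 1 = 5)
j = -95 (j = (33 - 1*43) + 5*((11 + 6)/(-7 + 6)) = (33 - 43) + 5*(17/(-1)) = -10 + 5*(-1*17) = -10 + 5*(-17) = -10 - 85 = -95)
l(X(-8))/j = (-4 - 8)/(-95) = -12*(-1/95) = 12/95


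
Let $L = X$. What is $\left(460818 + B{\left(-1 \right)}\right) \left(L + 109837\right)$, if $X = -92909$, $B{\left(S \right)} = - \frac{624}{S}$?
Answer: $7811290176$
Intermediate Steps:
$L = -92909$
$\left(460818 + B{\left(-1 \right)}\right) \left(L + 109837\right) = \left(460818 - \frac{624}{-1}\right) \left(-92909 + 109837\right) = \left(460818 - -624\right) 16928 = \left(460818 + 624\right) 16928 = 461442 \cdot 16928 = 7811290176$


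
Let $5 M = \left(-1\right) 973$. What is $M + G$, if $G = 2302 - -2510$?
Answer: $\frac{23087}{5} \approx 4617.4$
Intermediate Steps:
$G = 4812$ ($G = 2302 + 2510 = 4812$)
$M = - \frac{973}{5}$ ($M = \frac{\left(-1\right) 973}{5} = \frac{1}{5} \left(-973\right) = - \frac{973}{5} \approx -194.6$)
$M + G = - \frac{973}{5} + 4812 = \frac{23087}{5}$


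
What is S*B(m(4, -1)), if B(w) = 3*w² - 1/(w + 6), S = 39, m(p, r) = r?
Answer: 546/5 ≈ 109.20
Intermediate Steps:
B(w) = -1/(6 + w) + 3*w² (B(w) = 3*w² - 1/(6 + w) = -1/(6 + w) + 3*w²)
S*B(m(4, -1)) = 39*((-1 + 3*(-1)³ + 18*(-1)²)/(6 - 1)) = 39*((-1 + 3*(-1) + 18*1)/5) = 39*((-1 - 3 + 18)/5) = 39*((⅕)*14) = 39*(14/5) = 546/5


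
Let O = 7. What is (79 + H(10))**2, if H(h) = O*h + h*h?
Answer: 62001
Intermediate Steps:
H(h) = h**2 + 7*h (H(h) = 7*h + h*h = 7*h + h**2 = h**2 + 7*h)
(79 + H(10))**2 = (79 + 10*(7 + 10))**2 = (79 + 10*17)**2 = (79 + 170)**2 = 249**2 = 62001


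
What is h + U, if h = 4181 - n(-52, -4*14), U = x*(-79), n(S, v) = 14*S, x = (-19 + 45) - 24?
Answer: 4751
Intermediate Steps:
x = 2 (x = 26 - 24 = 2)
U = -158 (U = 2*(-79) = -158)
h = 4909 (h = 4181 - 14*(-52) = 4181 - 1*(-728) = 4181 + 728 = 4909)
h + U = 4909 - 158 = 4751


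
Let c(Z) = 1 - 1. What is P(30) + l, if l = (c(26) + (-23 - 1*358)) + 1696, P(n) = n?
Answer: 1345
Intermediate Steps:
c(Z) = 0
l = 1315 (l = (0 + (-23 - 1*358)) + 1696 = (0 + (-23 - 358)) + 1696 = (0 - 381) + 1696 = -381 + 1696 = 1315)
P(30) + l = 30 + 1315 = 1345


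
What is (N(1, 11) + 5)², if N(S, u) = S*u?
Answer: 256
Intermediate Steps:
(N(1, 11) + 5)² = (1*11 + 5)² = (11 + 5)² = 16² = 256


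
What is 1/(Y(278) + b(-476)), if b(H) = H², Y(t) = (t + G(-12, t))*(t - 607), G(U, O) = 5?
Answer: 1/133469 ≈ 7.4924e-6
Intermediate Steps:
Y(t) = (-607 + t)*(5 + t) (Y(t) = (t + 5)*(t - 607) = (5 + t)*(-607 + t) = (-607 + t)*(5 + t))
1/(Y(278) + b(-476)) = 1/((-3035 + 278² - 602*278) + (-476)²) = 1/((-3035 + 77284 - 167356) + 226576) = 1/(-93107 + 226576) = 1/133469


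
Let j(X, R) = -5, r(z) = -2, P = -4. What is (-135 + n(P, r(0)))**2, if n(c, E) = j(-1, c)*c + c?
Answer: 14161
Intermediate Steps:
n(c, E) = -4*c (n(c, E) = -5*c + c = -4*c)
(-135 + n(P, r(0)))**2 = (-135 - 4*(-4))**2 = (-135 + 16)**2 = (-119)**2 = 14161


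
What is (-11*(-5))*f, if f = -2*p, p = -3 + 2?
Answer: 110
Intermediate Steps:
p = -1
f = 2 (f = -2*(-1) = 2)
(-11*(-5))*f = -11*(-5)*2 = 55*2 = 110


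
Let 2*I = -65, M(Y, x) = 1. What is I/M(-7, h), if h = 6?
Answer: -65/2 ≈ -32.500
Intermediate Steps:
I = -65/2 (I = (½)*(-65) = -65/2 ≈ -32.500)
I/M(-7, h) = -65/2/1 = 1*(-65/2) = -65/2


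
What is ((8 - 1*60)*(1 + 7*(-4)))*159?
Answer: 223236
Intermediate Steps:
((8 - 1*60)*(1 + 7*(-4)))*159 = ((8 - 60)*(1 - 28))*159 = -52*(-27)*159 = 1404*159 = 223236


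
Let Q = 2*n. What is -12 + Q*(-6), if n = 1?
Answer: -24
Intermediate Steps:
Q = 2 (Q = 2*1 = 2)
-12 + Q*(-6) = -12 + 2*(-6) = -12 - 12 = -24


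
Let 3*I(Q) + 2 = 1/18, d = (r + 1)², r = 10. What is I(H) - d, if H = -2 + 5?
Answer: -6569/54 ≈ -121.65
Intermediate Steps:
H = 3
d = 121 (d = (10 + 1)² = 11² = 121)
I(Q) = -35/54 (I(Q) = -⅔ + (⅓)/18 = -⅔ + (⅓)*(1/18) = -⅔ + 1/54 = -35/54)
I(H) - d = -35/54 - 1*121 = -35/54 - 121 = -6569/54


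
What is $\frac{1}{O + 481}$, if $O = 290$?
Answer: $\frac{1}{771} \approx 0.001297$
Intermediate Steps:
$\frac{1}{O + 481} = \frac{1}{290 + 481} = \frac{1}{771}$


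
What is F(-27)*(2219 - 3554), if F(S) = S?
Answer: 36045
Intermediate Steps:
F(-27)*(2219 - 3554) = -27*(2219 - 3554) = -27*(-1335) = 36045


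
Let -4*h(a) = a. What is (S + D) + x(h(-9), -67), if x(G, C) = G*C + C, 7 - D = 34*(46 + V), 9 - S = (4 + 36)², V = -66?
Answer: -4487/4 ≈ -1121.8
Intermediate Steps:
h(a) = -a/4
S = -1591 (S = 9 - (4 + 36)² = 9 - 1*40² = 9 - 1*1600 = 9 - 1600 = -1591)
D = 687 (D = 7 - 34*(46 - 66) = 7 - 34*(-20) = 7 - 1*(-680) = 7 + 680 = 687)
x(G, C) = C + C*G (x(G, C) = C*G + C = C + C*G)
(S + D) + x(h(-9), -67) = (-1591 + 687) - 67*(1 - ¼*(-9)) = -904 - 67*(1 + 9/4) = -904 - 67*13/4 = -904 - 871/4 = -4487/4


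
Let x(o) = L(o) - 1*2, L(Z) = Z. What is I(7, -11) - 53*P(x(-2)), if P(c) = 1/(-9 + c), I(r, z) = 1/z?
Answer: 570/143 ≈ 3.9860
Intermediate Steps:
x(o) = -2 + o (x(o) = o - 1*2 = o - 2 = -2 + o)
I(7, -11) - 53*P(x(-2)) = 1/(-11) - 53/(-9 + (-2 - 2)) = -1/11 - 53/(-9 - 4) = -1/11 - 53/(-13) = -1/11 - 53*(-1/13) = -1/11 + 53/13 = 570/143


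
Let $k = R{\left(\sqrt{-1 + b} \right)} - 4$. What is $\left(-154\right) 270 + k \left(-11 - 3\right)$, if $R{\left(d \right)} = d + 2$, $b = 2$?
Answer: $-41566$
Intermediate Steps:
$R{\left(d \right)} = 2 + d$
$k = -1$ ($k = \left(2 + \sqrt{-1 + 2}\right) - 4 = \left(2 + \sqrt{1}\right) - 4 = \left(2 + 1\right) - 4 = 3 - 4 = -1$)
$\left(-154\right) 270 + k \left(-11 - 3\right) = \left(-154\right) 270 - \left(-11 - 3\right) = -41580 - -14 = -41580 + 14 = -41566$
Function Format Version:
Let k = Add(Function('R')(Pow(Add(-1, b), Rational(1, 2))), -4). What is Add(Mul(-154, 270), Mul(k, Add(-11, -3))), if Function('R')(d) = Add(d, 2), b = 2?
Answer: -41566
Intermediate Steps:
Function('R')(d) = Add(2, d)
k = -1 (k = Add(Add(2, Pow(Add(-1, 2), Rational(1, 2))), -4) = Add(Add(2, Pow(1, Rational(1, 2))), -4) = Add(Add(2, 1), -4) = Add(3, -4) = -1)
Add(Mul(-154, 270), Mul(k, Add(-11, -3))) = Add(Mul(-154, 270), Mul(-1, Add(-11, -3))) = Add(-41580, Mul(-1, -14)) = Add(-41580, 14) = -41566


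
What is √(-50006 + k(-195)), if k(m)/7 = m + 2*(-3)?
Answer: I*√51413 ≈ 226.74*I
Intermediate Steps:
k(m) = -42 + 7*m (k(m) = 7*(m + 2*(-3)) = 7*(m - 6) = 7*(-6 + m) = -42 + 7*m)
√(-50006 + k(-195)) = √(-50006 + (-42 + 7*(-195))) = √(-50006 + (-42 - 1365)) = √(-50006 - 1407) = √(-51413) = I*√51413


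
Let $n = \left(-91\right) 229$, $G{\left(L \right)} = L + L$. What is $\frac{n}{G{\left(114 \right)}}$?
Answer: $- \frac{20839}{228} \approx -91.399$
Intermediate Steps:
$G{\left(L \right)} = 2 L$
$n = -20839$
$\frac{n}{G{\left(114 \right)}} = - \frac{20839}{2 \cdot 114} = - \frac{20839}{228}$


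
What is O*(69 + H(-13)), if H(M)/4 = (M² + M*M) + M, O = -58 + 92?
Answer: 46546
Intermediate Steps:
O = 34
H(M) = 4*M + 8*M² (H(M) = 4*((M² + M*M) + M) = 4*((M² + M²) + M) = 4*(2*M² + M) = 4*(M + 2*M²) = 4*M + 8*M²)
O*(69 + H(-13)) = 34*(69 + 4*(-13)*(1 + 2*(-13))) = 34*(69 + 4*(-13)*(1 - 26)) = 34*(69 + 4*(-13)*(-25)) = 34*(69 + 1300) = 34*1369 = 46546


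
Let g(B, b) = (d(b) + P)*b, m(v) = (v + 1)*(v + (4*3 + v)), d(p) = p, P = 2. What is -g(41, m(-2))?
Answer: -48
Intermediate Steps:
m(v) = (1 + v)*(12 + 2*v) (m(v) = (1 + v)*(v + (12 + v)) = (1 + v)*(12 + 2*v))
g(B, b) = b*(2 + b) (g(B, b) = (b + 2)*b = (2 + b)*b = b*(2 + b))
-g(41, m(-2)) = -(12 + 2*(-2)² + 14*(-2))*(2 + (12 + 2*(-2)² + 14*(-2))) = -(12 + 2*4 - 28)*(2 + (12 + 2*4 - 28)) = -(12 + 8 - 28)*(2 + (12 + 8 - 28)) = -(-8)*(2 - 8) = -(-8)*(-6) = -1*48 = -48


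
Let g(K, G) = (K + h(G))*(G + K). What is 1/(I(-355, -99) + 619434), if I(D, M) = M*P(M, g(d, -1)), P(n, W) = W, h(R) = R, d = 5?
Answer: 1/617850 ≈ 1.6185e-6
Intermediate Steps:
g(K, G) = (G + K)² (g(K, G) = (K + G)*(G + K) = (G + K)*(G + K) = (G + K)²)
I(D, M) = 16*M (I(D, M) = M*((-1)² + 5² + 2*(-1)*5) = M*(1 + 25 - 10) = M*16 = 16*M)
1/(I(-355, -99) + 619434) = 1/(16*(-99) + 619434) = 1/(-1584 + 619434) = 1/617850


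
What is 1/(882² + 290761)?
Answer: 1/1068685 ≈ 9.3573e-7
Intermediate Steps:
1/(882² + 290761) = 1/(777924 + 290761) = 1/1068685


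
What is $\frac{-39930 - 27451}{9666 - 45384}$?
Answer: $\frac{67381}{35718} \approx 1.8865$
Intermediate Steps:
$\frac{-39930 - 27451}{9666 - 45384} = - \frac{67381}{-35718} = \left(-67381\right) \left(- \frac{1}{35718}\right) = \frac{67381}{35718}$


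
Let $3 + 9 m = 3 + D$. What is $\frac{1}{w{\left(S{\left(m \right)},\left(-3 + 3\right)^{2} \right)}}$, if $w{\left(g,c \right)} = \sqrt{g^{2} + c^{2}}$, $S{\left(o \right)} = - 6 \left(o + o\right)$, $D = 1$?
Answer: $\frac{3}{4} \approx 0.75$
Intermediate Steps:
$m = \frac{1}{9}$ ($m = - \frac{1}{3} + \frac{3 + 1}{9} = - \frac{1}{3} + \frac{1}{9} \cdot 4 = - \frac{1}{3} + \frac{4}{9} = \frac{1}{9} \approx 0.11111$)
$S{\left(o \right)} = - 12 o$ ($S{\left(o \right)} = - 6 \cdot 2 o = - 12 o$)
$w{\left(g,c \right)} = \sqrt{c^{2} + g^{2}}$
$\frac{1}{w{\left(S{\left(m \right)},\left(-3 + 3\right)^{2} \right)}} = \frac{1}{\sqrt{\left(\left(-3 + 3\right)^{2}\right)^{2} + \left(\left(-12\right) \frac{1}{9}\right)^{2}}} = \frac{1}{\sqrt{\left(0^{2}\right)^{2} + \left(- \frac{4}{3}\right)^{2}}} = \frac{1}{\sqrt{0^{2} + \frac{16}{9}}} = \frac{1}{\sqrt{0 + \frac{16}{9}}} = \frac{1}{\sqrt{\frac{16}{9}}} = \frac{1}{\frac{4}{3}} = \frac{3}{4}$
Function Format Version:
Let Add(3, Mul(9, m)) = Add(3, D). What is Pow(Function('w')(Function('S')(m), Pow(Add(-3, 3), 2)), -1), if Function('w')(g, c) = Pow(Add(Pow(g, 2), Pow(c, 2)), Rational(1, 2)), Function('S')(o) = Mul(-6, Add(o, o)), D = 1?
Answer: Rational(3, 4) ≈ 0.75000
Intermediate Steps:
m = Rational(1, 9) (m = Add(Rational(-1, 3), Mul(Rational(1, 9), Add(3, 1))) = Add(Rational(-1, 3), Mul(Rational(1, 9), 4)) = Add(Rational(-1, 3), Rational(4, 9)) = Rational(1, 9) ≈ 0.11111)
Function('S')(o) = Mul(-12, o) (Function('S')(o) = Mul(-6, Mul(2, o)) = Mul(-12, o))
Function('w')(g, c) = Pow(Add(Pow(c, 2), Pow(g, 2)), Rational(1, 2))
Pow(Function('w')(Function('S')(m), Pow(Add(-3, 3), 2)), -1) = Pow(Pow(Add(Pow(Pow(Add(-3, 3), 2), 2), Pow(Mul(-12, Rational(1, 9)), 2)), Rational(1, 2)), -1) = Pow(Pow(Add(Pow(Pow(0, 2), 2), Pow(Rational(-4, 3), 2)), Rational(1, 2)), -1) = Pow(Pow(Add(Pow(0, 2), Rational(16, 9)), Rational(1, 2)), -1) = Pow(Pow(Add(0, Rational(16, 9)), Rational(1, 2)), -1) = Pow(Pow(Rational(16, 9), Rational(1, 2)), -1) = Pow(Rational(4, 3), -1) = Rational(3, 4)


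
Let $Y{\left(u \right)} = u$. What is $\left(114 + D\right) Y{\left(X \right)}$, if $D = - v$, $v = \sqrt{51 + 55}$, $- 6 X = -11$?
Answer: $209 - \frac{11 \sqrt{106}}{6} \approx 190.12$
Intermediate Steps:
$X = \frac{11}{6}$ ($X = \left(- \frac{1}{6}\right) \left(-11\right) = \frac{11}{6} \approx 1.8333$)
$v = \sqrt{106} \approx 10.296$
$D = - \sqrt{106} \approx -10.296$
$\left(114 + D\right) Y{\left(X \right)} = \left(114 - \sqrt{106}\right) \frac{11}{6} = 209 - \frac{11 \sqrt{106}}{6}$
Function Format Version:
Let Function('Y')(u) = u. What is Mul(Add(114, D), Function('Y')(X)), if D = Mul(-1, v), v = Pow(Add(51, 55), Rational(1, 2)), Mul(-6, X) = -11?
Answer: Add(209, Mul(Rational(-11, 6), Pow(106, Rational(1, 2)))) ≈ 190.12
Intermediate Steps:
X = Rational(11, 6) (X = Mul(Rational(-1, 6), -11) = Rational(11, 6) ≈ 1.8333)
v = Pow(106, Rational(1, 2)) ≈ 10.296
D = Mul(-1, Pow(106, Rational(1, 2))) ≈ -10.296
Mul(Add(114, D), Function('Y')(X)) = Mul(Add(114, Mul(-1, Pow(106, Rational(1, 2)))), Rational(11, 6)) = Add(209, Mul(Rational(-11, 6), Pow(106, Rational(1, 2))))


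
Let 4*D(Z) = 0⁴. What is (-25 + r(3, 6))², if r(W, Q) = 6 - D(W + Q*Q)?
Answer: 361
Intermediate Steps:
D(Z) = 0 (D(Z) = (¼)*0⁴ = (¼)*0 = 0)
r(W, Q) = 6 (r(W, Q) = 6 - 1*0 = 6 + 0 = 6)
(-25 + r(3, 6))² = (-25 + 6)² = (-19)² = 361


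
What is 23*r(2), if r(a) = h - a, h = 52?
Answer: 1150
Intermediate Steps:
r(a) = 52 - a
23*r(2) = 23*(52 - 1*2) = 23*(52 - 2) = 23*50 = 1150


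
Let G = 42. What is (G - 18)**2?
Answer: 576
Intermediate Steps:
(G - 18)**2 = (42 - 18)**2 = 24**2 = 576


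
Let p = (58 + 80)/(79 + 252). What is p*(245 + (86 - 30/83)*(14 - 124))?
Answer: -105093210/27473 ≈ -3825.3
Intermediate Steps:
p = 138/331 ≈ 0.41692
p*(245 + (86 - 30/83)*(14 - 124)) = 138*(245 + (86 - 30/83)*(14 - 124))/331 = 138*(245 + (86 - 30*1/83)*(-110))/331 = 138*(245 + (86 - 30/83)*(-110))/331 = 138*(245 + (7108/83)*(-110))/331 = 138*(245 - 781880/83)/331 = (138/331)*(-761545/83) = -105093210/27473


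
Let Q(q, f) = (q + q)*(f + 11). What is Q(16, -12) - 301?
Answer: -333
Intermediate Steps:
Q(q, f) = 2*q*(11 + f) (Q(q, f) = (2*q)*(11 + f) = 2*q*(11 + f))
Q(16, -12) - 301 = 2*16*(11 - 12) - 301 = 2*16*(-1) - 301 = -32 - 301 = -333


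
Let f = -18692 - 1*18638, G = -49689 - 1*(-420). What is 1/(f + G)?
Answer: -1/86599 ≈ -1.1547e-5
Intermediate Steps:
G = -49269 (G = -49689 + 420 = -49269)
f = -37330 (f = -18692 - 18638 = -37330)
1/(f + G) = 1/(-37330 - 49269) = 1/(-86599) = -1/86599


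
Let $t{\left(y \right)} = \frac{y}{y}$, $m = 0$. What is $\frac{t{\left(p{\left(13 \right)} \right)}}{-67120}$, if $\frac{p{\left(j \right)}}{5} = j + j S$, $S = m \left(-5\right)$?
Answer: $- \frac{1}{67120} \approx -1.4899 \cdot 10^{-5}$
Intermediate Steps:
$S = 0$ ($S = 0 \left(-5\right) = 0$)
$p{\left(j \right)} = 5 j$ ($p{\left(j \right)} = 5 \left(j + j 0\right) = 5 \left(j + 0\right) = 5 j$)
$t{\left(y \right)} = 1$
$\frac{t{\left(p{\left(13 \right)} \right)}}{-67120} = 1 \frac{1}{-67120} = 1 \left(- \frac{1}{67120}\right) = - \frac{1}{67120}$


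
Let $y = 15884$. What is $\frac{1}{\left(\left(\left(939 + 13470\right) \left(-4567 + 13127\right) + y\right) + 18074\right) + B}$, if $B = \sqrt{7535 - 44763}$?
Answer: $\frac{61687499}{7610695065768616} - \frac{i \sqrt{9307}}{7610695065768616} \approx 8.1054 \cdot 10^{-9} - 1.2676 \cdot 10^{-14} i$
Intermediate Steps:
$B = 2 i \sqrt{9307}$ ($B = \sqrt{-37228} = 2 i \sqrt{9307} \approx 192.95 i$)
$\frac{1}{\left(\left(\left(939 + 13470\right) \left(-4567 + 13127\right) + y\right) + 18074\right) + B} = \frac{1}{\left(\left(\left(939 + 13470\right) \left(-4567 + 13127\right) + 15884\right) + 18074\right) + 2 i \sqrt{9307}} = \frac{1}{\left(\left(14409 \cdot 8560 + 15884\right) + 18074\right) + 2 i \sqrt{9307}} = \frac{1}{\left(\left(123341040 + 15884\right) + 18074\right) + 2 i \sqrt{9307}} = \frac{1}{\left(123356924 + 18074\right) + 2 i \sqrt{9307}} = \frac{1}{123374998 + 2 i \sqrt{9307}}$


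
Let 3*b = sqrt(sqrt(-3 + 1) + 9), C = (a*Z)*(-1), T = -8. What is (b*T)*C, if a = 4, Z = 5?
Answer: 160*sqrt(9 + I*sqrt(2))/3 ≈ 160.49 + 12.532*I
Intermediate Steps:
C = -20 (C = (4*5)*(-1) = 20*(-1) = -20)
b = sqrt(9 + I*sqrt(2))/3 (b = sqrt(sqrt(-3 + 1) + 9)/3 = sqrt(sqrt(-2) + 9)/3 = sqrt(I*sqrt(2) + 9)/3 = sqrt(9 + I*sqrt(2))/3 ≈ 1.0031 + 0.078328*I)
(b*T)*C = ((sqrt(9 + I*sqrt(2))/3)*(-8))*(-20) = -8*sqrt(9 + I*sqrt(2))/3*(-20) = 160*sqrt(9 + I*sqrt(2))/3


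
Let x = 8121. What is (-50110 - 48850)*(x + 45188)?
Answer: -5275458640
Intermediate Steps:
(-50110 - 48850)*(x + 45188) = (-50110 - 48850)*(8121 + 45188) = -98960*53309 = -5275458640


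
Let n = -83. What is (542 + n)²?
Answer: 210681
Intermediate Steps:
(542 + n)² = (542 - 83)² = 459² = 210681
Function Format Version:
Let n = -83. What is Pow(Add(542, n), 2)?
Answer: 210681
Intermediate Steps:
Pow(Add(542, n), 2) = Pow(Add(542, -83), 2) = Pow(459, 2) = 210681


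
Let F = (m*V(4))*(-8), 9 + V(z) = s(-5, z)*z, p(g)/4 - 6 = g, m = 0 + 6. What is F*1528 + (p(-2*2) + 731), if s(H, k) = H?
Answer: 2127715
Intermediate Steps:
m = 6
p(g) = 24 + 4*g
V(z) = -9 - 5*z
F = 1392 (F = (6*(-9 - 5*4))*(-8) = (6*(-9 - 20))*(-8) = (6*(-29))*(-8) = -174*(-8) = 1392)
F*1528 + (p(-2*2) + 731) = 1392*1528 + ((24 + 4*(-2*2)) + 731) = 2126976 + ((24 + 4*(-4)) + 731) = 2126976 + ((24 - 16) + 731) = 2126976 + (8 + 731) = 2126976 + 739 = 2127715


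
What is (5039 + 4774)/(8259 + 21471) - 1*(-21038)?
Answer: 208489851/9910 ≈ 21038.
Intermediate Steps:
(5039 + 4774)/(8259 + 21471) - 1*(-21038) = 9813/29730 + 21038 = 9813*(1/29730) + 21038 = 3271/9910 + 21038 = 208489851/9910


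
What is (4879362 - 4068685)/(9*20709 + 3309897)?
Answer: 810677/3496278 ≈ 0.23187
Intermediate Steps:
(4879362 - 4068685)/(9*20709 + 3309897) = 810677/(186381 + 3309897) = 810677/3496278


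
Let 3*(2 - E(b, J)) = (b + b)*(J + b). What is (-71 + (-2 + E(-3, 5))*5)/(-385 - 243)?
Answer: 51/628 ≈ 0.081210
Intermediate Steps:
E(b, J) = 2 - 2*b*(J + b)/3 (E(b, J) = 2 - (b + b)*(J + b)/3 = 2 - 2*b*(J + b)/3)
(-71 + (-2 + E(-3, 5))*5)/(-385 - 243) = (-71 + (-2 + (2 - 2/3*(-3)**2 - 2/3*5*(-3)))*5)/(-385 - 243) = (-71 + (-2 + (2 - 2/3*9 + 10))*5)/(-628) = (-71 + (-2 + (2 - 6 + 10))*5)*(-1/628) = (-71 + (-2 + 6)*5)*(-1/628) = (-71 + 4*5)*(-1/628) = (-71 + 20)*(-1/628) = -51*(-1/628) = 51/628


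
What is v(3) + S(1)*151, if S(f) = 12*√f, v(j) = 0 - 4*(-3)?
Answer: 1824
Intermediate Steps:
v(j) = 12 (v(j) = 0 + 12 = 12)
v(3) + S(1)*151 = 12 + (12*√1)*151 = 12 + (12*1)*151 = 12 + 12*151 = 12 + 1812 = 1824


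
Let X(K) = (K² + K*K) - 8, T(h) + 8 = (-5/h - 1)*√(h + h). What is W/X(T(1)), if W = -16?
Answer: 22/21 - 16*√2/21 ≈ -0.029877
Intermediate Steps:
T(h) = -8 + √2*√h*(-1 - 5/h) (T(h) = -8 + (-5/h - 1)*√(h + h) = -8 + (-1 - 5/h)*√(2*h) = -8 + (-1 - 5/h)*(√2*√h) = -8 + √2*√h*(-1 - 5/h))
X(K) = -8 + 2*K² (X(K) = (K² + K²) - 8 = 2*K² - 8 = -8 + 2*K²)
W/X(T(1)) = -16/(-8 + 2*(-8 - √2*√1 - 5*√2/√1)²) = -16/(-8 + 2*(-8 - 1*√2*1 - 5*√2*1)²) = -16/(-8 + 2*(-8 - √2 - 5*√2)²) = -16/(-8 + 2*(-8 - 6*√2)²)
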